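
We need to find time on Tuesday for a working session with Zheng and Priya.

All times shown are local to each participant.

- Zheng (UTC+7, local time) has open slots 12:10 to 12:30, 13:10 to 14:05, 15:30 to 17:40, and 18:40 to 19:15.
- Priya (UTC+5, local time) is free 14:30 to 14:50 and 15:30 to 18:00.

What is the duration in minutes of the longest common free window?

35 minutes

Zheng → UTC: 05:10–05:30, 06:10–07:05, 08:30–10:40, 11:40–12:15.
Priya → UTC: 09:30–09:50, 10:30–13:00.
Zheng ∩ Priya: 09:30–09:50, 10:30–10:40, 11:40–12:15.
Common window lengths: 20, 10, 35 min; longest is 35.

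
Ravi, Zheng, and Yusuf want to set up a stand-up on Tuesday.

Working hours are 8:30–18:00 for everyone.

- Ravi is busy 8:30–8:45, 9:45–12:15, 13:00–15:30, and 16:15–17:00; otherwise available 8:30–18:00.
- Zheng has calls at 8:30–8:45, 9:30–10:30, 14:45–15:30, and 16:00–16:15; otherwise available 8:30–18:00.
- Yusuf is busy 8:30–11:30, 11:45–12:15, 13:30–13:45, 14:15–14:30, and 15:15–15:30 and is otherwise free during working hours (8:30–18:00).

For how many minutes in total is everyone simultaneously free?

Ravi free within 08:30–18:00: 08:45–09:45, 12:15–13:00, 15:30–16:15, 17:00–18:00.
Zheng free within 08:30–18:00: 08:45–09:30, 10:30–14:45, 15:30–16:00, 16:15–18:00.
Yusuf free within 08:30–18:00: 11:30–11:45, 12:15–13:30, 13:45–14:15, 14:30–15:15, 15:30–18:00.
Ravi ∩ Zheng: 08:45–09:30, 12:15–13:00, 15:30–16:00, 17:00–18:00.
Ravi ∩ Zheng ∩ Yusuf: 12:15–13:00, 15:30–16:00, 17:00–18:00.
Total common minutes: 45 + 30 + 60 = 135.

135 minutes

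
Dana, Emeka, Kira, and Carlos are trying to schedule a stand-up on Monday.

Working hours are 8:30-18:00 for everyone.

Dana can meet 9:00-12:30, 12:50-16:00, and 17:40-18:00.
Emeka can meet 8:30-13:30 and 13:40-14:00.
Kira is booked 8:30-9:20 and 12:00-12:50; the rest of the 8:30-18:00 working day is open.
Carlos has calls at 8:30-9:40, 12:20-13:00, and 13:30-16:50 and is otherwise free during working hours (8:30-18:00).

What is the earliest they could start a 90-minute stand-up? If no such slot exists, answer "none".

Kira free within 08:30–18:00: 09:20–12:00, 12:50–18:00.
Carlos free within 08:30–18:00: 09:40–12:20, 13:00–13:30, 16:50–18:00.
Dana ∩ Emeka: 09:00–12:30, 12:50–13:30, 13:40–14:00.
Dana ∩ Emeka ∩ Kira: 09:20–12:00, 12:50–13:30, 13:40–14:00.
Dana ∩ Emeka ∩ Kira ∩ Carlos: 09:40–12:00, 13:00–13:30.
Windows ≥ 90 min: 09:40–12:00.
Earliest such window starts at 09:40.

09:40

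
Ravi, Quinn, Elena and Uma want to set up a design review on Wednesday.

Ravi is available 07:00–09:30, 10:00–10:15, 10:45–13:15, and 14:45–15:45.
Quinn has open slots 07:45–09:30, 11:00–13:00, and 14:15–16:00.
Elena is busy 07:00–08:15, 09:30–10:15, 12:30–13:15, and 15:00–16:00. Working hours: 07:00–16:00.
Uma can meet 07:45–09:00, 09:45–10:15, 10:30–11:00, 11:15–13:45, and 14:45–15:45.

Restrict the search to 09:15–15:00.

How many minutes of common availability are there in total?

Elena free within 07:00–16:00: 08:15–09:30, 10:15–12:30, 13:15–15:00.
Ravi ∩ Quinn: 07:45–09:30, 11:00–13:00, 14:45–15:45.
Ravi ∩ Quinn ∩ Elena: 08:15–09:30, 11:00–12:30, 14:45–15:00.
Ravi ∩ Quinn ∩ Elena ∩ Uma: 08:15–09:00, 11:15–12:30, 14:45–15:00.
Restricted to 09:15–15:00: 11:15–12:30, 14:45–15:00.
Total common minutes: 75 + 15 = 90.

90 minutes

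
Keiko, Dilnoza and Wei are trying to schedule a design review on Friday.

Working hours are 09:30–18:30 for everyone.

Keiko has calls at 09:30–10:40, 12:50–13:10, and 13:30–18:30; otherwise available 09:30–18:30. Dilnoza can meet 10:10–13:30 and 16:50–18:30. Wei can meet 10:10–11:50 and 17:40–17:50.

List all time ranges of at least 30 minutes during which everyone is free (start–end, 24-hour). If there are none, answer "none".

Keiko free within 09:30–18:30: 10:40–12:50, 13:10–13:30.
Keiko ∩ Dilnoza: 10:40–12:50, 13:10–13:30.
Keiko ∩ Dilnoza ∩ Wei: 10:40–11:50.
Windows ≥ 30 min: 10:40–11:50.

10:40–11:50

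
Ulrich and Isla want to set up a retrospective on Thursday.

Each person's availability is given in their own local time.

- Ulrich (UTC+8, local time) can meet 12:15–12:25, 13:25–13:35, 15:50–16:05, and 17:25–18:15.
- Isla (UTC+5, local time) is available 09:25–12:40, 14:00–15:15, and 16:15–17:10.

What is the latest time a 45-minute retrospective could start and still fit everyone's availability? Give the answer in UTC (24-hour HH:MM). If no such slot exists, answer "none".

Ulrich → UTC: 04:15–04:25, 05:25–05:35, 07:50–08:05, 09:25–10:15.
Isla → UTC: 04:25–07:40, 09:00–10:15, 11:15–12:10.
Ulrich ∩ Isla: 05:25–05:35, 09:25–10:15.
Windows ≥ 45 min: 09:25–10:15.
Latest start in the last window 09:25–10:15 is 10:15 − 45 min = 09:30.

09:30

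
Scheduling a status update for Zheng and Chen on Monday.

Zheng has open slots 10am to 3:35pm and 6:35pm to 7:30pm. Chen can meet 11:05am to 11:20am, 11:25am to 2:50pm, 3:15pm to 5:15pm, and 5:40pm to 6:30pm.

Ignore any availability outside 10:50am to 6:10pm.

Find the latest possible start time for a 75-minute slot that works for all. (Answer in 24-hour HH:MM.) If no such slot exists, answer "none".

Zheng ∩ Chen: 11:05–11:20, 11:25–14:50, 15:15–15:35.
Restricted to 10:50–18:10: 11:05–11:20, 11:25–14:50, 15:15–15:35.
Windows ≥ 75 min: 11:25–14:50.
Latest start in the last window 11:25–14:50 is 14:50 − 75 min = 13:35.

13:35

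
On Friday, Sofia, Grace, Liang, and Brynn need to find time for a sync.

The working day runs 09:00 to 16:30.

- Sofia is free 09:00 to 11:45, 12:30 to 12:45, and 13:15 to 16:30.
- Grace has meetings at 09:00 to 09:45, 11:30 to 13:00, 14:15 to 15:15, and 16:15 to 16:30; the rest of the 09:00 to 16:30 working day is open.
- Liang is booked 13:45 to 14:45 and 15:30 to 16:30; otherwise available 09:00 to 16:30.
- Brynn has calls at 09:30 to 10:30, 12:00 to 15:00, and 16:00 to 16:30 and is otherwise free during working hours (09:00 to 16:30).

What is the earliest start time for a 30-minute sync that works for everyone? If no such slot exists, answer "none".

Grace free within 09:00–16:30: 09:45–11:30, 13:00–14:15, 15:15–16:15.
Liang free within 09:00–16:30: 09:00–13:45, 14:45–15:30.
Brynn free within 09:00–16:30: 09:00–09:30, 10:30–12:00, 15:00–16:00.
Sofia ∩ Grace: 09:45–11:30, 13:15–14:15, 15:15–16:15.
Sofia ∩ Grace ∩ Liang: 09:45–11:30, 13:15–13:45, 15:15–15:30.
Sofia ∩ Grace ∩ Liang ∩ Brynn: 10:30–11:30, 15:15–15:30.
Windows ≥ 30 min: 10:30–11:30.
Earliest such window starts at 10:30.

10:30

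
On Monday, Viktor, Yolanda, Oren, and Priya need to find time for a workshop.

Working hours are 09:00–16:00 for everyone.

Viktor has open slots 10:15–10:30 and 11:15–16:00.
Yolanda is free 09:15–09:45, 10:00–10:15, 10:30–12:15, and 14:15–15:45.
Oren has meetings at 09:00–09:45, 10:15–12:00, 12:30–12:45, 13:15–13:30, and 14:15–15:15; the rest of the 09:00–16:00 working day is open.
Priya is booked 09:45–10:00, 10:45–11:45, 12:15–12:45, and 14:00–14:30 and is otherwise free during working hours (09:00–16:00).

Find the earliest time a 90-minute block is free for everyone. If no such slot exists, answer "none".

Oren free within 09:00–16:00: 09:45–10:15, 12:00–12:30, 12:45–13:15, 13:30–14:15, 15:15–16:00.
Priya free within 09:00–16:00: 09:00–09:45, 10:00–10:45, 11:45–12:15, 12:45–14:00, 14:30–16:00.
Viktor ∩ Yolanda: 11:15–12:15, 14:15–15:45.
Viktor ∩ Yolanda ∩ Oren: 12:00–12:15, 15:15–15:45.
Viktor ∩ Yolanda ∩ Oren ∩ Priya: 12:00–12:15, 15:15–15:45.
Windows ≥ 90 min: (none).

none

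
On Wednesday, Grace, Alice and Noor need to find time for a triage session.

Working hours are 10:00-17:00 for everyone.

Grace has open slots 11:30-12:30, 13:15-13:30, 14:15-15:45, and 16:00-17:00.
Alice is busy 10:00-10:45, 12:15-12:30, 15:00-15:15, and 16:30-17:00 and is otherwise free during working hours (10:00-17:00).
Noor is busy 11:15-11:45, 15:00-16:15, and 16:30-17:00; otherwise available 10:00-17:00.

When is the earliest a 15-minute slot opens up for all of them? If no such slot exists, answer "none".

11:45

Alice free within 10:00–17:00: 10:45–12:15, 12:30–15:00, 15:15–16:30.
Noor free within 10:00–17:00: 10:00–11:15, 11:45–15:00, 16:15–16:30.
Grace ∩ Alice: 11:30–12:15, 13:15–13:30, 14:15–15:00, 15:15–15:45, 16:00–16:30.
Grace ∩ Alice ∩ Noor: 11:45–12:15, 13:15–13:30, 14:15–15:00, 16:15–16:30.
Windows ≥ 15 min: 11:45–12:15, 13:15–13:30, 14:15–15:00, 16:15–16:30.
Earliest such window starts at 11:45.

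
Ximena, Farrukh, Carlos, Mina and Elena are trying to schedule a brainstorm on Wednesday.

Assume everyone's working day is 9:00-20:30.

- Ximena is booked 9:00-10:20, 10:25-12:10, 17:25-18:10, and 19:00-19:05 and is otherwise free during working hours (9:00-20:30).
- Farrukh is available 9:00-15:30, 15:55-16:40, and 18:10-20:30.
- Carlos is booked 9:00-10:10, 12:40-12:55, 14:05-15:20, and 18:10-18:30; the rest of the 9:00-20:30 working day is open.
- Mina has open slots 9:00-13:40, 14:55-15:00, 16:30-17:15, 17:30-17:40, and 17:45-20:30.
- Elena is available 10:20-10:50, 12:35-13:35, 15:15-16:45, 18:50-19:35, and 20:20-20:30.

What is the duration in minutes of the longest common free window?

40 minutes

Ximena free within 09:00–20:30: 10:20–10:25, 12:10–17:25, 18:10–19:00, 19:05–20:30.
Carlos free within 09:00–20:30: 10:10–12:40, 12:55–14:05, 15:20–18:10, 18:30–20:30.
Ximena ∩ Farrukh: 10:20–10:25, 12:10–15:30, 15:55–16:40, 18:10–19:00, 19:05–20:30.
Ximena ∩ Farrukh ∩ Carlos: 10:20–10:25, 12:10–12:40, 12:55–14:05, 15:20–15:30, 15:55–16:40, 18:30–19:00, 19:05–20:30.
Ximena ∩ Farrukh ∩ Carlos ∩ Mina: 10:20–10:25, 12:10–12:40, 12:55–13:40, 16:30–16:40, 18:30–19:00, 19:05–20:30.
Ximena ∩ Farrukh ∩ Carlos ∩ Mina ∩ Elena: 10:20–10:25, 12:35–12:40, 12:55–13:35, 16:30–16:40, 18:50–19:00, 19:05–19:35, 20:20–20:30.
Common window lengths: 5, 5, 40, 10, 10, 30, 10 min; longest is 40.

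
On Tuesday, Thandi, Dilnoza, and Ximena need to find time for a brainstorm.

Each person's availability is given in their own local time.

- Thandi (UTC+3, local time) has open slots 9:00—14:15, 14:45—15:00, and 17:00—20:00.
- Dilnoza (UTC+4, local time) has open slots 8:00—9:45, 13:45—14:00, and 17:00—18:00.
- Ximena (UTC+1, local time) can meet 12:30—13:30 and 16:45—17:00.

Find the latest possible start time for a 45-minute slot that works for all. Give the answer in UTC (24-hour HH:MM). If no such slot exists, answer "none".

none

Thandi → UTC: 06:00–11:15, 11:45–12:00, 14:00–17:00.
Dilnoza → UTC: 04:00–05:45, 09:45–10:00, 13:00–14:00.
Ximena → UTC: 11:30–12:30, 15:45–16:00.
Thandi ∩ Dilnoza: 09:45–10:00.
Thandi ∩ Dilnoza ∩ Ximena: (none).
Windows ≥ 45 min: (none).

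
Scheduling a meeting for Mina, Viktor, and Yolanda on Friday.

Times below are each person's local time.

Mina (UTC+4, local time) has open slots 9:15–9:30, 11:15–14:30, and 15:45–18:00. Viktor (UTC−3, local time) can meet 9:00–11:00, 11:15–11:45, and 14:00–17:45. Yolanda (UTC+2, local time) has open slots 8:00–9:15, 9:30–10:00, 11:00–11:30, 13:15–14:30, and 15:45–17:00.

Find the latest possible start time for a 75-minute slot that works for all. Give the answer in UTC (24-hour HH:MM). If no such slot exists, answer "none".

Mina → UTC: 05:15–05:30, 07:15–10:30, 11:45–14:00.
Viktor → UTC: 12:00–14:00, 14:15–14:45, 17:00–20:45.
Yolanda → UTC: 06:00–07:15, 07:30–08:00, 09:00–09:30, 11:15–12:30, 13:45–15:00.
Mina ∩ Viktor: 12:00–14:00.
Mina ∩ Viktor ∩ Yolanda: 12:00–12:30, 13:45–14:00.
Windows ≥ 75 min: (none).

none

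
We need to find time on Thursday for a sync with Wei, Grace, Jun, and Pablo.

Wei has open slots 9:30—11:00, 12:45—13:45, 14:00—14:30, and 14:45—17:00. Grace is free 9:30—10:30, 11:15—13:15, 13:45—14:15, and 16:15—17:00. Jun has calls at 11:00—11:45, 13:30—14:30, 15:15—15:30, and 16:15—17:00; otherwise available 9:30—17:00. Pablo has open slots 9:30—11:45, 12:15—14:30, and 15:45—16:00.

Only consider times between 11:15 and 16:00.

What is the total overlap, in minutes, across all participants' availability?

Jun free within 09:30–17:00: 09:30–11:00, 11:45–13:30, 14:30–15:15, 15:30–16:15.
Wei ∩ Grace: 09:30–10:30, 12:45–13:15, 14:00–14:15, 16:15–17:00.
Wei ∩ Grace ∩ Jun: 09:30–10:30, 12:45–13:15.
Wei ∩ Grace ∩ Jun ∩ Pablo: 09:30–10:30, 12:45–13:15.
Restricted to 11:15–16:00: 12:45–13:15.
Total common minutes: 30.

30 minutes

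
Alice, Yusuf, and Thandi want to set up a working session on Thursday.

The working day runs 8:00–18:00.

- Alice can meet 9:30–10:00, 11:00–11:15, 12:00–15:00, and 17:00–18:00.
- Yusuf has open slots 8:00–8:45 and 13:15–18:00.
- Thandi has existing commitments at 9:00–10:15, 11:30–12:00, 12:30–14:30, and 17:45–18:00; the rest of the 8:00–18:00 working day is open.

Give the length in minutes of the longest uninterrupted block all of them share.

45 minutes

Thandi free within 08:00–18:00: 08:00–09:00, 10:15–11:30, 12:00–12:30, 14:30–17:45.
Alice ∩ Yusuf: 13:15–15:00, 17:00–18:00.
Alice ∩ Yusuf ∩ Thandi: 14:30–15:00, 17:00–17:45.
Common window lengths: 30, 45 min; longest is 45.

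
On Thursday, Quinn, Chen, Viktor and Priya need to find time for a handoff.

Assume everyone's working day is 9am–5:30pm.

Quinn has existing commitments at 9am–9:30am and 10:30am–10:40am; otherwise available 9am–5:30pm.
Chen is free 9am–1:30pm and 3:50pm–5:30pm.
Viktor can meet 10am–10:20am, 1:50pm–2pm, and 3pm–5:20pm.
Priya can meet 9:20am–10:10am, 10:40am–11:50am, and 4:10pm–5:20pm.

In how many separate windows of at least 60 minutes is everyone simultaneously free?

1

Quinn free within 09:00–17:30: 09:30–10:30, 10:40–17:30.
Quinn ∩ Chen: 09:30–10:30, 10:40–13:30, 15:50–17:30.
Quinn ∩ Chen ∩ Viktor: 10:00–10:20, 15:50–17:20.
Quinn ∩ Chen ∩ Viktor ∩ Priya: 10:00–10:10, 16:10–17:20.
Windows ≥ 60 min: 16:10–17:20.
That's 1 window.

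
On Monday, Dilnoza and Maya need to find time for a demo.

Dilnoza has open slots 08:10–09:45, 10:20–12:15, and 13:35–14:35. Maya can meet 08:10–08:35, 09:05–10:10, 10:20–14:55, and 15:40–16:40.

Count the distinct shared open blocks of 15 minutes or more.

4

Dilnoza ∩ Maya: 08:10–08:35, 09:05–09:45, 10:20–12:15, 13:35–14:35.
Windows ≥ 15 min: 08:10–08:35, 09:05–09:45, 10:20–12:15, 13:35–14:35.
That's 4 windows.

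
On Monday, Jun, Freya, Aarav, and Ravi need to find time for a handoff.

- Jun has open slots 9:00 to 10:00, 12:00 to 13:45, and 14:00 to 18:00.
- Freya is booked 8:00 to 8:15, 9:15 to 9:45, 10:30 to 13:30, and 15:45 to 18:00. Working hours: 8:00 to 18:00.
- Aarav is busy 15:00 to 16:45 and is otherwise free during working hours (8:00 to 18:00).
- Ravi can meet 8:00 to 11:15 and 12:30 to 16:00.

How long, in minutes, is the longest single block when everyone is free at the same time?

60 minutes

Freya free within 08:00–18:00: 08:15–09:15, 09:45–10:30, 13:30–15:45.
Aarav free within 08:00–18:00: 08:00–15:00, 16:45–18:00.
Jun ∩ Freya: 09:00–09:15, 09:45–10:00, 13:30–13:45, 14:00–15:45.
Jun ∩ Freya ∩ Aarav: 09:00–09:15, 09:45–10:00, 13:30–13:45, 14:00–15:00.
Jun ∩ Freya ∩ Aarav ∩ Ravi: 09:00–09:15, 09:45–10:00, 13:30–13:45, 14:00–15:00.
Common window lengths: 15, 15, 15, 60 min; longest is 60.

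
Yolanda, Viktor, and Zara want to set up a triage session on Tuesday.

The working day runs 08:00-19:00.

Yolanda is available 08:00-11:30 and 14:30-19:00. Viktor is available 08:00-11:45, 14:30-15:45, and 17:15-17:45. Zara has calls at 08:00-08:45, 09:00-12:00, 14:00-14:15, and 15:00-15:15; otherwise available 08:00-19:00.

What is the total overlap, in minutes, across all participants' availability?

Zara free within 08:00–19:00: 08:45–09:00, 12:00–14:00, 14:15–15:00, 15:15–19:00.
Yolanda ∩ Viktor: 08:00–11:30, 14:30–15:45, 17:15–17:45.
Yolanda ∩ Viktor ∩ Zara: 08:45–09:00, 14:30–15:00, 15:15–15:45, 17:15–17:45.
Total common minutes: 15 + 30 + 30 + 30 = 105.

105 minutes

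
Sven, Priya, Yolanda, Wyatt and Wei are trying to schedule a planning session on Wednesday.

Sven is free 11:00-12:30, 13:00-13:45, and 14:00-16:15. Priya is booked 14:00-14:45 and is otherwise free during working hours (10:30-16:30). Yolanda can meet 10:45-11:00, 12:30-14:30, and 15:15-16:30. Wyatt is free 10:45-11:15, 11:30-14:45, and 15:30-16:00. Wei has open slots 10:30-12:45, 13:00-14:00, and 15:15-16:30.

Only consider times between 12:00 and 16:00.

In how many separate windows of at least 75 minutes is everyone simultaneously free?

0

Priya free within 10:30–16:30: 10:30–14:00, 14:45–16:30.
Sven ∩ Priya: 11:00–12:30, 13:00–13:45, 14:45–16:15.
Sven ∩ Priya ∩ Yolanda: 13:00–13:45, 15:15–16:15.
Sven ∩ Priya ∩ Yolanda ∩ Wyatt: 13:00–13:45, 15:30–16:00.
Sven ∩ Priya ∩ Yolanda ∩ Wyatt ∩ Wei: 13:00–13:45, 15:30–16:00.
Restricted to 12:00–16:00: 13:00–13:45, 15:30–16:00.
Windows ≥ 75 min: (none).
That's 0 windows.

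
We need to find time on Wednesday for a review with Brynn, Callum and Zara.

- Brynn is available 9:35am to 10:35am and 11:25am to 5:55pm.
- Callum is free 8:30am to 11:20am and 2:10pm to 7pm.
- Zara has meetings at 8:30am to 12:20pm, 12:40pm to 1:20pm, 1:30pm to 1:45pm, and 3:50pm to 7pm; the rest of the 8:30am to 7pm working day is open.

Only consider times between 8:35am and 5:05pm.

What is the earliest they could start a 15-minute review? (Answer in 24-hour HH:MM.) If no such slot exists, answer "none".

14:10

Zara free within 08:30–19:00: 12:20–12:40, 13:20–13:30, 13:45–15:50.
Brynn ∩ Callum: 09:35–10:35, 14:10–17:55.
Brynn ∩ Callum ∩ Zara: 14:10–15:50.
Restricted to 08:35–17:05: 14:10–15:50.
Windows ≥ 15 min: 14:10–15:50.
Earliest such window starts at 14:10.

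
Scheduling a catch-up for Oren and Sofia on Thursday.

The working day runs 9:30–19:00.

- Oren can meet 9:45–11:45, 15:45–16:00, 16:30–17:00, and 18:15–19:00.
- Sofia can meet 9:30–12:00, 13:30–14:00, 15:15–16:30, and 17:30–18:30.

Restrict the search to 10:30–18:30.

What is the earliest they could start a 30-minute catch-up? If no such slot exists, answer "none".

Oren ∩ Sofia: 09:45–11:45, 15:45–16:00, 18:15–18:30.
Restricted to 10:30–18:30: 10:30–11:45, 15:45–16:00, 18:15–18:30.
Windows ≥ 30 min: 10:30–11:45.
Earliest such window starts at 10:30.

10:30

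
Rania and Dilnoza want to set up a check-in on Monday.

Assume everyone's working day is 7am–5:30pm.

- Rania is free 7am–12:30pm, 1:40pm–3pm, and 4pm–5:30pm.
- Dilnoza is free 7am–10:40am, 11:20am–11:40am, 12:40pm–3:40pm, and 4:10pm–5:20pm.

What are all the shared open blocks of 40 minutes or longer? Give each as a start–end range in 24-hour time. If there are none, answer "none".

07:00–10:40, 13:40–15:00, 16:10–17:20

Rania ∩ Dilnoza: 07:00–10:40, 11:20–11:40, 13:40–15:00, 16:10–17:20.
Windows ≥ 40 min: 07:00–10:40, 13:40–15:00, 16:10–17:20.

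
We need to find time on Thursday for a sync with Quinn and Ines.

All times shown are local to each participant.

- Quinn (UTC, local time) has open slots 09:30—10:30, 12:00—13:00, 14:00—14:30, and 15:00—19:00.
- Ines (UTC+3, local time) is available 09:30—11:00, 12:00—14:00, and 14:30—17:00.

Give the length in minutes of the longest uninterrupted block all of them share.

Quinn → UTC: 09:30–10:30, 12:00–13:00, 14:00–14:30, 15:00–19:00.
Ines → UTC: 06:30–08:00, 09:00–11:00, 11:30–14:00.
Quinn ∩ Ines: 09:30–10:30, 12:00–13:00.
Common window lengths: 60, 60 min; longest is 60.

60 minutes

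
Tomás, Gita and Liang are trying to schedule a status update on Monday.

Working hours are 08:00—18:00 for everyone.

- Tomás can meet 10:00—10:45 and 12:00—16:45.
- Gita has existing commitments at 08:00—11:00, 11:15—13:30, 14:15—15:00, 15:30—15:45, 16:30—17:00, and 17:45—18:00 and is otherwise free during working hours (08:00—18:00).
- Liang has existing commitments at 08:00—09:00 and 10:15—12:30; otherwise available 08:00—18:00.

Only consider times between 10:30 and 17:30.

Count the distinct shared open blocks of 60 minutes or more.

0

Gita free within 08:00–18:00: 11:00–11:15, 13:30–14:15, 15:00–15:30, 15:45–16:30, 17:00–17:45.
Liang free within 08:00–18:00: 09:00–10:15, 12:30–18:00.
Tomás ∩ Gita: 13:30–14:15, 15:00–15:30, 15:45–16:30.
Tomás ∩ Gita ∩ Liang: 13:30–14:15, 15:00–15:30, 15:45–16:30.
Restricted to 10:30–17:30: 13:30–14:15, 15:00–15:30, 15:45–16:30.
Windows ≥ 60 min: (none).
That's 0 windows.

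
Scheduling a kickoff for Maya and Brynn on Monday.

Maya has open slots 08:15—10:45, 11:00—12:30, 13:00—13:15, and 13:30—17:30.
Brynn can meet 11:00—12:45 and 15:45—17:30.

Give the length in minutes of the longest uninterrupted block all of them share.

105 minutes

Maya ∩ Brynn: 11:00–12:30, 15:45–17:30.
Common window lengths: 90, 105 min; longest is 105.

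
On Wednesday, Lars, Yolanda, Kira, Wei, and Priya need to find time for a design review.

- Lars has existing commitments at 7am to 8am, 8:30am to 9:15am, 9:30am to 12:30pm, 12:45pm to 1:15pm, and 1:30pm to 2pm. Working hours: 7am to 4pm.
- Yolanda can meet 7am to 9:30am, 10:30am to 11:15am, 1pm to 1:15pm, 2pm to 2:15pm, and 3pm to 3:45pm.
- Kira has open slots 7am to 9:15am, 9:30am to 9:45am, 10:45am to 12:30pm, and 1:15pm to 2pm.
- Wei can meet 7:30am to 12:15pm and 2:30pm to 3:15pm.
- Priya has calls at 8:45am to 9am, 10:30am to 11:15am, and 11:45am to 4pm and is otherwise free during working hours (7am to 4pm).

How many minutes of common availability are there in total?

30 minutes

Lars free within 07:00–16:00: 08:00–08:30, 09:15–09:30, 12:30–12:45, 13:15–13:30, 14:00–16:00.
Priya free within 07:00–16:00: 07:00–08:45, 09:00–10:30, 11:15–11:45.
Lars ∩ Yolanda: 08:00–08:30, 09:15–09:30, 14:00–14:15, 15:00–15:45.
Lars ∩ Yolanda ∩ Kira: 08:00–08:30.
Lars ∩ Yolanda ∩ Kira ∩ Wei: 08:00–08:30.
Lars ∩ Yolanda ∩ Kira ∩ Wei ∩ Priya: 08:00–08:30.
Total common minutes: 30.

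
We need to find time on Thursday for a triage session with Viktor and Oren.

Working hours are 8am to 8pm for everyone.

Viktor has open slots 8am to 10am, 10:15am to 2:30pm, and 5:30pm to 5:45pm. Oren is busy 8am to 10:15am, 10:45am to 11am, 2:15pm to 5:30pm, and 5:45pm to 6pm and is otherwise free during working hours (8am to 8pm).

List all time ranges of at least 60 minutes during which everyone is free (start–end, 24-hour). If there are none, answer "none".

11:00–14:15

Oren free within 08:00–20:00: 10:15–10:45, 11:00–14:15, 17:30–17:45, 18:00–20:00.
Viktor ∩ Oren: 10:15–10:45, 11:00–14:15, 17:30–17:45.
Windows ≥ 60 min: 11:00–14:15.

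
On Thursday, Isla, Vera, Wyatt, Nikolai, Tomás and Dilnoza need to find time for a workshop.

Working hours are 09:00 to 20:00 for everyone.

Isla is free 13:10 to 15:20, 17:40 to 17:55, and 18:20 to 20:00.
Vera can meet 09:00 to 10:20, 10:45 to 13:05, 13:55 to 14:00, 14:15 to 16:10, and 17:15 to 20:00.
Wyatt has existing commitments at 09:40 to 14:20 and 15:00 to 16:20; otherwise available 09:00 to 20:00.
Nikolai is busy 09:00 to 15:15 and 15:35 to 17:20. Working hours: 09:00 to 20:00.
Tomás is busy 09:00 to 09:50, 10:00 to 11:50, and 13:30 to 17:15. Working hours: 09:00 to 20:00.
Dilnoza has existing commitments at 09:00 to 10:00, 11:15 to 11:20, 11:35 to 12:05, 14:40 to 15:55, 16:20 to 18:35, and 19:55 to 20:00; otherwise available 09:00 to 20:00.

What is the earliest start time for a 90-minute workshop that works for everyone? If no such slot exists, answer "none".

Wyatt free within 09:00–20:00: 09:00–09:40, 14:20–15:00, 16:20–20:00.
Nikolai free within 09:00–20:00: 15:15–15:35, 17:20–20:00.
Tomás free within 09:00–20:00: 09:50–10:00, 11:50–13:30, 17:15–20:00.
Dilnoza free within 09:00–20:00: 10:00–11:15, 11:20–11:35, 12:05–14:40, 15:55–16:20, 18:35–19:55.
Isla ∩ Vera: 13:55–14:00, 14:15–15:20, 17:40–17:55, 18:20–20:00.
Isla ∩ Vera ∩ Wyatt: 14:20–15:00, 17:40–17:55, 18:20–20:00.
Isla ∩ Vera ∩ Wyatt ∩ Nikolai: 17:40–17:55, 18:20–20:00.
Isla ∩ Vera ∩ Wyatt ∩ Nikolai ∩ Tomás: 17:40–17:55, 18:20–20:00.
Isla ∩ Vera ∩ Wyatt ∩ Nikolai ∩ Tomás ∩ Dilnoza: 18:35–19:55.
Windows ≥ 90 min: (none).

none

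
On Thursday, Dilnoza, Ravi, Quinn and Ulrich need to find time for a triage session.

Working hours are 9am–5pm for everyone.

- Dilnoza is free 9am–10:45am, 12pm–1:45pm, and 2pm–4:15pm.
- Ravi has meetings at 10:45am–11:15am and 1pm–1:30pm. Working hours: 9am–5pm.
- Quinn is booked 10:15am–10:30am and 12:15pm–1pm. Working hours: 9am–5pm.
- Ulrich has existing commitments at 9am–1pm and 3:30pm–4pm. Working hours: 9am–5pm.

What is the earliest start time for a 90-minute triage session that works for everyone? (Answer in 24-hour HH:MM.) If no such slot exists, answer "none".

14:00

Ravi free within 09:00–17:00: 09:00–10:45, 11:15–13:00, 13:30–17:00.
Quinn free within 09:00–17:00: 09:00–10:15, 10:30–12:15, 13:00–17:00.
Ulrich free within 09:00–17:00: 13:00–15:30, 16:00–17:00.
Dilnoza ∩ Ravi: 09:00–10:45, 12:00–13:00, 13:30–13:45, 14:00–16:15.
Dilnoza ∩ Ravi ∩ Quinn: 09:00–10:15, 10:30–10:45, 12:00–12:15, 13:30–13:45, 14:00–16:15.
Dilnoza ∩ Ravi ∩ Quinn ∩ Ulrich: 13:30–13:45, 14:00–15:30, 16:00–16:15.
Windows ≥ 90 min: 14:00–15:30.
Earliest such window starts at 14:00.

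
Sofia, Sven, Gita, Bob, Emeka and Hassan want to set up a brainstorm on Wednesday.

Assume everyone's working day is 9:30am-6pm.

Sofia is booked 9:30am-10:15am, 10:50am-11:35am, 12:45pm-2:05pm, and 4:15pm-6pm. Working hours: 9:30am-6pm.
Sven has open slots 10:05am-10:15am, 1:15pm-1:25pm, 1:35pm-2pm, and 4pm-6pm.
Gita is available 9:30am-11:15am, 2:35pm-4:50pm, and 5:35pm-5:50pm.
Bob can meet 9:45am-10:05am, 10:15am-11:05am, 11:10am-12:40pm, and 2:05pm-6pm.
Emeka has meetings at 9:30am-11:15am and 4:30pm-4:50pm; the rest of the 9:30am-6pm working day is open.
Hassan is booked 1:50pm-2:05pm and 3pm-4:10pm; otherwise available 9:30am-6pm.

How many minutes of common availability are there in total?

5 minutes

Sofia free within 09:30–18:00: 10:15–10:50, 11:35–12:45, 14:05–16:15.
Emeka free within 09:30–18:00: 11:15–16:30, 16:50–18:00.
Hassan free within 09:30–18:00: 09:30–13:50, 14:05–15:00, 16:10–18:00.
Sofia ∩ Sven: 16:00–16:15.
Sofia ∩ Sven ∩ Gita: 16:00–16:15.
Sofia ∩ Sven ∩ Gita ∩ Bob: 16:00–16:15.
Sofia ∩ Sven ∩ Gita ∩ Bob ∩ Emeka: 16:00–16:15.
Sofia ∩ Sven ∩ Gita ∩ Bob ∩ Emeka ∩ Hassan: 16:10–16:15.
Total common minutes: 5.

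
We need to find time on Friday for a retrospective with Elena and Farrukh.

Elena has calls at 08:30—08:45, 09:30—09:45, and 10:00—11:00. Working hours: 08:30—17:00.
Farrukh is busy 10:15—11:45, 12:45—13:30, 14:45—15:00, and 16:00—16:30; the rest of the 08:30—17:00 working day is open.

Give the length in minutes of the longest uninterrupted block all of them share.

75 minutes

Elena free within 08:30–17:00: 08:45–09:30, 09:45–10:00, 11:00–17:00.
Farrukh free within 08:30–17:00: 08:30–10:15, 11:45–12:45, 13:30–14:45, 15:00–16:00, 16:30–17:00.
Elena ∩ Farrukh: 08:45–09:30, 09:45–10:00, 11:45–12:45, 13:30–14:45, 15:00–16:00, 16:30–17:00.
Common window lengths: 45, 15, 60, 75, 60, 30 min; longest is 75.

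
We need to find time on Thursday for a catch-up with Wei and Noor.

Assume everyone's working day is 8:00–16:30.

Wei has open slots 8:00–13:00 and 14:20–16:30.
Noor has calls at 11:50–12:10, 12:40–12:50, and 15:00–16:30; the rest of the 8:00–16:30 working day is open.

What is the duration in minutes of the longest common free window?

Noor free within 08:00–16:30: 08:00–11:50, 12:10–12:40, 12:50–15:00.
Wei ∩ Noor: 08:00–11:50, 12:10–12:40, 12:50–13:00, 14:20–15:00.
Common window lengths: 230, 30, 10, 40 min; longest is 230.

230 minutes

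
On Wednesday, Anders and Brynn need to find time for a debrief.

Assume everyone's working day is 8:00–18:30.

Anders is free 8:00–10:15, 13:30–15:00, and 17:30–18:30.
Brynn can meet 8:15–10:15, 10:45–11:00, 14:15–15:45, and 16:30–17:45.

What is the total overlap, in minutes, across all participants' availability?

180 minutes

Anders ∩ Brynn: 08:15–10:15, 14:15–15:00, 17:30–17:45.
Total common minutes: 120 + 45 + 15 = 180.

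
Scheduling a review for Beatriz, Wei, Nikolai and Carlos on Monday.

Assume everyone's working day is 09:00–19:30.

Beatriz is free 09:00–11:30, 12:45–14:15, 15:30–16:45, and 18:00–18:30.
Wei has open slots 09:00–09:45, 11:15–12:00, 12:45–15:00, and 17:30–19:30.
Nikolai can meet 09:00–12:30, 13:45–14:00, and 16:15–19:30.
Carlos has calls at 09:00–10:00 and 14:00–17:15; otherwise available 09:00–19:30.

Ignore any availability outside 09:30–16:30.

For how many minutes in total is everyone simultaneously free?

Carlos free within 09:00–19:30: 10:00–14:00, 17:15–19:30.
Beatriz ∩ Wei: 09:00–09:45, 11:15–11:30, 12:45–14:15, 18:00–18:30.
Beatriz ∩ Wei ∩ Nikolai: 09:00–09:45, 11:15–11:30, 13:45–14:00, 18:00–18:30.
Beatriz ∩ Wei ∩ Nikolai ∩ Carlos: 11:15–11:30, 13:45–14:00, 18:00–18:30.
Restricted to 09:30–16:30: 11:15–11:30, 13:45–14:00.
Total common minutes: 15 + 15 = 30.

30 minutes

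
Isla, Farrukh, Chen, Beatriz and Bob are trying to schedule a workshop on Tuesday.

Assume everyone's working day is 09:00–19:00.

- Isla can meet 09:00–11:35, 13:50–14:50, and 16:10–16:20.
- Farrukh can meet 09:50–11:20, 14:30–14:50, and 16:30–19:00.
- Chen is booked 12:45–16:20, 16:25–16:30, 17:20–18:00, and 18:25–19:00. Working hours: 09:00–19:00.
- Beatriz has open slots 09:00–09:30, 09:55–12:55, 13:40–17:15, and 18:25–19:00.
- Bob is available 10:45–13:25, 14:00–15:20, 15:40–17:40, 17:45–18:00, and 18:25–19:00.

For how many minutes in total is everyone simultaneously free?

Chen free within 09:00–19:00: 09:00–12:45, 16:20–16:25, 16:30–17:20, 18:00–18:25.
Isla ∩ Farrukh: 09:50–11:20, 14:30–14:50.
Isla ∩ Farrukh ∩ Chen: 09:50–11:20.
Isla ∩ Farrukh ∩ Chen ∩ Beatriz: 09:55–11:20.
Isla ∩ Farrukh ∩ Chen ∩ Beatriz ∩ Bob: 10:45–11:20.
Total common minutes: 35.

35 minutes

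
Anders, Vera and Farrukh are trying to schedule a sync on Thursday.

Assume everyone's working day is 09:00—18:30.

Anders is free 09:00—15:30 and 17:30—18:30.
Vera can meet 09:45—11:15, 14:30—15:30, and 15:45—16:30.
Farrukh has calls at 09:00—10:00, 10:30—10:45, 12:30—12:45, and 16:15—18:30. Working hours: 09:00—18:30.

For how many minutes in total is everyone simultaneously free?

120 minutes

Farrukh free within 09:00–18:30: 10:00–10:30, 10:45–12:30, 12:45–16:15.
Anders ∩ Vera: 09:45–11:15, 14:30–15:30.
Anders ∩ Vera ∩ Farrukh: 10:00–10:30, 10:45–11:15, 14:30–15:30.
Total common minutes: 30 + 30 + 60 = 120.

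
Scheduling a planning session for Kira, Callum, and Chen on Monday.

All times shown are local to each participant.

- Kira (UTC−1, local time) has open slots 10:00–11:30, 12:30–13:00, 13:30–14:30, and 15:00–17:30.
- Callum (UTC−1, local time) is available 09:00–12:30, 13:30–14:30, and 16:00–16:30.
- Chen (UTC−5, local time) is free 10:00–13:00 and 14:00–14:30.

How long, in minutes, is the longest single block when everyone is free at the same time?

Kira → UTC: 11:00–12:30, 13:30–14:00, 14:30–15:30, 16:00–18:30.
Callum → UTC: 10:00–13:30, 14:30–15:30, 17:00–17:30.
Chen → UTC: 15:00–18:00, 19:00–19:30.
Kira ∩ Callum: 11:00–12:30, 14:30–15:30, 17:00–17:30.
Kira ∩ Callum ∩ Chen: 15:00–15:30, 17:00–17:30.
Common window lengths: 30, 30 min; longest is 30.

30 minutes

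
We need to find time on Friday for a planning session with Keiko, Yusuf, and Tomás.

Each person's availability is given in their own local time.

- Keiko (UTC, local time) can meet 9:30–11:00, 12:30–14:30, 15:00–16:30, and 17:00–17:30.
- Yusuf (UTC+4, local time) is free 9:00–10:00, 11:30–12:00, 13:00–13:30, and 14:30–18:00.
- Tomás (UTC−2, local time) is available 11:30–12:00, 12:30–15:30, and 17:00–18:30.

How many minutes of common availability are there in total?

Keiko → UTC: 09:30–11:00, 12:30–14:30, 15:00–16:30, 17:00–17:30.
Yusuf → UTC: 05:00–06:00, 07:30–08:00, 09:00–09:30, 10:30–14:00.
Tomás → UTC: 13:30–14:00, 14:30–17:30, 19:00–20:30.
Keiko ∩ Yusuf: 10:30–11:00, 12:30–14:00.
Keiko ∩ Yusuf ∩ Tomás: 13:30–14:00.
Total common minutes: 30.

30 minutes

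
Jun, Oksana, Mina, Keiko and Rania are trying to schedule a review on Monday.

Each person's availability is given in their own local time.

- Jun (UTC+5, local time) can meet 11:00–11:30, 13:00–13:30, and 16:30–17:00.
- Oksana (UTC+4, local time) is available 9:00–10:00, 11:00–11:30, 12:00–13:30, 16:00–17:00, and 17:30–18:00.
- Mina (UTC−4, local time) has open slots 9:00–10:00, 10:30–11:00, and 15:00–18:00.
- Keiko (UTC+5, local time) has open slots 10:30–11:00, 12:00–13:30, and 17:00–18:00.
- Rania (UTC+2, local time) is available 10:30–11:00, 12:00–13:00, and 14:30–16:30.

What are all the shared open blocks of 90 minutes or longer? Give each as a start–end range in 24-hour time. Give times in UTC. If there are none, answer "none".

Jun → UTC: 06:00–06:30, 08:00–08:30, 11:30–12:00.
Oksana → UTC: 05:00–06:00, 07:00–07:30, 08:00–09:30, 12:00–13:00, 13:30–14:00.
Mina → UTC: 13:00–14:00, 14:30–15:00, 19:00–22:00.
Keiko → UTC: 05:30–06:00, 07:00–08:30, 12:00–13:00.
Rania → UTC: 08:30–09:00, 10:00–11:00, 12:30–14:30.
Jun ∩ Oksana: 08:00–08:30.
Jun ∩ Oksana ∩ Mina: (none).
Jun ∩ Oksana ∩ Mina ∩ Keiko: (none).
Jun ∩ Oksana ∩ Mina ∩ Keiko ∩ Rania: (none).
Windows ≥ 90 min: (none).

none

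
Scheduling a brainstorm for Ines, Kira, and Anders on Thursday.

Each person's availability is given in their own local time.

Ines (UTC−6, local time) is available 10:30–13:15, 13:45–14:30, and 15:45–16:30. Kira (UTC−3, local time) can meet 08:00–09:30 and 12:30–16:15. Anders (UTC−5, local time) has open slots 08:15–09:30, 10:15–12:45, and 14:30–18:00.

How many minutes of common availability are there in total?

Ines → UTC: 16:30–19:15, 19:45–20:30, 21:45–22:30.
Kira → UTC: 11:00–12:30, 15:30–19:15.
Anders → UTC: 13:15–14:30, 15:15–17:45, 19:30–23:00.
Ines ∩ Kira: 16:30–19:15.
Ines ∩ Kira ∩ Anders: 16:30–17:45.
Total common minutes: 75.

75 minutes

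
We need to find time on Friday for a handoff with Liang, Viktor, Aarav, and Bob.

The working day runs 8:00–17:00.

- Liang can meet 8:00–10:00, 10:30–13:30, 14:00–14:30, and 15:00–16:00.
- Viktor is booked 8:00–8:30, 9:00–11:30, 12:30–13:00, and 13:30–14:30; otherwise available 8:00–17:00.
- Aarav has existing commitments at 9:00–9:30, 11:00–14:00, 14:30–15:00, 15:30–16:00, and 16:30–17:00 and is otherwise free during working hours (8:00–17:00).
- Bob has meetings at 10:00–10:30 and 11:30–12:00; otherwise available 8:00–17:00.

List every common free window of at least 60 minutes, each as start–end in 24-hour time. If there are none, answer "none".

Viktor free within 08:00–17:00: 08:30–09:00, 11:30–12:30, 13:00–13:30, 14:30–17:00.
Aarav free within 08:00–17:00: 08:00–09:00, 09:30–11:00, 14:00–14:30, 15:00–15:30, 16:00–16:30.
Bob free within 08:00–17:00: 08:00–10:00, 10:30–11:30, 12:00–17:00.
Liang ∩ Viktor: 08:30–09:00, 11:30–12:30, 13:00–13:30, 15:00–16:00.
Liang ∩ Viktor ∩ Aarav: 08:30–09:00, 15:00–15:30.
Liang ∩ Viktor ∩ Aarav ∩ Bob: 08:30–09:00, 15:00–15:30.
Windows ≥ 60 min: (none).

none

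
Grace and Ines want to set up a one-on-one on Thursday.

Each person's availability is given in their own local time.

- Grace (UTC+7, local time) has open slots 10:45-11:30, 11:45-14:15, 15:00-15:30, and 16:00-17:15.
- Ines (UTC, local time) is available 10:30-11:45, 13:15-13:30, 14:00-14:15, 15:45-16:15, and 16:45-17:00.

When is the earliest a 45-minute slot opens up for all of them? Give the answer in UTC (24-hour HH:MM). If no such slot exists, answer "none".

none

Grace → UTC: 03:45–04:30, 04:45–07:15, 08:00–08:30, 09:00–10:15.
Ines → UTC: 10:30–11:45, 13:15–13:30, 14:00–14:15, 15:45–16:15, 16:45–17:00.
Grace ∩ Ines: (none).
Windows ≥ 45 min: (none).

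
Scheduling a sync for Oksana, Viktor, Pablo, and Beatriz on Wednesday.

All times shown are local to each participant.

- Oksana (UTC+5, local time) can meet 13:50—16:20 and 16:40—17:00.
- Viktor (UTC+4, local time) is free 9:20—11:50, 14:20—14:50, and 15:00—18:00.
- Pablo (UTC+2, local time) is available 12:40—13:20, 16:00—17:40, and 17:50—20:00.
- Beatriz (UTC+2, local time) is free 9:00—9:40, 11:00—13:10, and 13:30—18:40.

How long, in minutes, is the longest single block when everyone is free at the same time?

Oksana → UTC: 08:50–11:20, 11:40–12:00.
Viktor → UTC: 05:20–07:50, 10:20–10:50, 11:00–14:00.
Pablo → UTC: 10:40–11:20, 14:00–15:40, 15:50–18:00.
Beatriz → UTC: 07:00–07:40, 09:00–11:10, 11:30–16:40.
Oksana ∩ Viktor: 10:20–10:50, 11:00–11:20, 11:40–12:00.
Oksana ∩ Viktor ∩ Pablo: 10:40–10:50, 11:00–11:20.
Oksana ∩ Viktor ∩ Pablo ∩ Beatriz: 10:40–10:50, 11:00–11:10.
Common window lengths: 10, 10 min; longest is 10.

10 minutes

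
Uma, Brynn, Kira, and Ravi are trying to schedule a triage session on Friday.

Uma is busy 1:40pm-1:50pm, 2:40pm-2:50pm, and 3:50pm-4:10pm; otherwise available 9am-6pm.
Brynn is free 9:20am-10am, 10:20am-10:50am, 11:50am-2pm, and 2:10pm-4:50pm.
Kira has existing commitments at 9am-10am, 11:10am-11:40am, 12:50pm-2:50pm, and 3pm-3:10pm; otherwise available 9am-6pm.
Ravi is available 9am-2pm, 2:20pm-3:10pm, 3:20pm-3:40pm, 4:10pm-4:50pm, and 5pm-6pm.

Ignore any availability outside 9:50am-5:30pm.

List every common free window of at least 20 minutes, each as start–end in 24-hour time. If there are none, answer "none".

Uma free within 09:00–18:00: 09:00–13:40, 13:50–14:40, 14:50–15:50, 16:10–18:00.
Kira free within 09:00–18:00: 10:00–11:10, 11:40–12:50, 14:50–15:00, 15:10–18:00.
Uma ∩ Brynn: 09:20–10:00, 10:20–10:50, 11:50–13:40, 13:50–14:00, 14:10–14:40, 14:50–15:50, 16:10–16:50.
Uma ∩ Brynn ∩ Kira: 10:20–10:50, 11:50–12:50, 14:50–15:00, 15:10–15:50, 16:10–16:50.
Uma ∩ Brynn ∩ Kira ∩ Ravi: 10:20–10:50, 11:50–12:50, 14:50–15:00, 15:20–15:40, 16:10–16:50.
Restricted to 09:50–17:30: 10:20–10:50, 11:50–12:50, 14:50–15:00, 15:20–15:40, 16:10–16:50.
Windows ≥ 20 min: 10:20–10:50, 11:50–12:50, 15:20–15:40, 16:10–16:50.

10:20–10:50, 11:50–12:50, 15:20–15:40, 16:10–16:50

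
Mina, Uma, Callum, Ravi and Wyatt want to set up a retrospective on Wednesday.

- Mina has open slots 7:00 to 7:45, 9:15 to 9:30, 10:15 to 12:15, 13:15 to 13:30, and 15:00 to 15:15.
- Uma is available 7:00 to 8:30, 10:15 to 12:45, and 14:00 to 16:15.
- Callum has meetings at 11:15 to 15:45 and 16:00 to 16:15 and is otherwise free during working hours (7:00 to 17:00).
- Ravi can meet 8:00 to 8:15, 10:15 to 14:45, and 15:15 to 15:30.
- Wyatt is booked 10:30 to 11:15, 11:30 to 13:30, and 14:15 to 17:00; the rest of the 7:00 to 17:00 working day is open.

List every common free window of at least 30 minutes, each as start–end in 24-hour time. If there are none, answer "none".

Callum free within 07:00–17:00: 07:00–11:15, 15:45–16:00, 16:15–17:00.
Wyatt free within 07:00–17:00: 07:00–10:30, 11:15–11:30, 13:30–14:15.
Mina ∩ Uma: 07:00–07:45, 10:15–12:15, 15:00–15:15.
Mina ∩ Uma ∩ Callum: 07:00–07:45, 10:15–11:15.
Mina ∩ Uma ∩ Callum ∩ Ravi: 10:15–11:15.
Mina ∩ Uma ∩ Callum ∩ Ravi ∩ Wyatt: 10:15–10:30.
Windows ≥ 30 min: (none).

none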